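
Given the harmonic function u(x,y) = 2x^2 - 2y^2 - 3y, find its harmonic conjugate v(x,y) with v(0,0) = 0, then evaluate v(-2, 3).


Step 1: v_x = -u_y = 4y + 3
Step 2: v_y = u_x = 4x + 0
Step 3: v = 4xy + 3x + C
Step 4: v(0,0) = 0 => C = 0
Step 5: v(-2, 3) = -30

-30


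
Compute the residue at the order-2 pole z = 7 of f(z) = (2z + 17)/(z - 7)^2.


Step 1: Pole of order 2 at z = 7
Step 2: Res = lim d/dz [(z - 7)^2 * f(z)] as z -> 7
Step 3: (z - 7)^2 * f(z) = 2z + 17
Step 4: d/dz[2z + 17] = 2

2


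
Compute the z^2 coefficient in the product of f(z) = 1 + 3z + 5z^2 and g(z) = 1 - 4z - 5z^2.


Step 1: z^2 term in f*g comes from: (1)*(-5z^2) + (3z)*(-4z) + (5z^2)*(1)
Step 2: = -5 - 12 + 5
Step 3: = -12

-12


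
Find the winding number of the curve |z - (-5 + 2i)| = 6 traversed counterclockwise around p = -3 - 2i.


Step 1: Center c = (-5, 2), radius = 6
Step 2: |p - c|^2 = 2^2 + (-4)^2 = 20
Step 3: r^2 = 36
Step 4: |p-c| < r so winding number = 1

1


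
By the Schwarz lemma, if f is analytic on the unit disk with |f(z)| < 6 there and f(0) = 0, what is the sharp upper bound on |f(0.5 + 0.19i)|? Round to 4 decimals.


Step 1: g = f/6 maps D -> D with g(0) = 0, so by the Schwarz lemma |g(z)| <= |z|, i.e. |f(z)| <= 6|z|; this is sharp (f(z) = 6z).
Step 2: |z0|^2 = 0.5^2 + 0.19^2 = 0.2861
Step 3: |z0| = sqrt(0.2861) = 0.534883
Step 4: Best bound = 6 * |z0| = 6 * 0.534883 = 3.2093

3.2093


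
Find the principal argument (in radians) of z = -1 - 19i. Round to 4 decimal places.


Step 1: z = -1 - 19i
Step 2: arg(z) = atan2(-19, -1)
Step 3: arg(z) = -1.6234

-1.6234


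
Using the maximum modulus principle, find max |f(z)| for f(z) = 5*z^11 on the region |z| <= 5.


Step 1: On |z| = 5, |f(z)| = 5 * |z|^11 = 5 * 5^11
Step 2: By maximum modulus principle, maximum is on boundary.
Step 3: Maximum = 5 * 48828125 = 244140625

244140625


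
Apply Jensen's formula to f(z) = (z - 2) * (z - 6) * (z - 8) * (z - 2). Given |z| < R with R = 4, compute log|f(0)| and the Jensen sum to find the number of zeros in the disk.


Jensen's formula: (1/2pi)*integral log|f(Re^it)|dt = log|f(0)| + sum_{|a_k|<R} log(R/|a_k|)
Step 1: f(0) = (-2) * (-6) * (-8) * (-2) = 192
Step 2: log|f(0)| = log|2| + log|6| + log|8| + log|2| = 5.2575
Step 3: Zeros inside |z| < 4: 2, 2
Step 4: Jensen sum = log(4/2) + log(4/2) = 1.3863
Step 5: n(R) = number of terms in the Jensen sum = count of zeros inside |z| < 4 = 2

2


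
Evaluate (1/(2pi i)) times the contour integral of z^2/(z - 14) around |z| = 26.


Step 1: f(z) = z^2, a = 14 is inside |z| = 26
Step 2: By Cauchy integral formula: (1/(2pi*i)) * integral = f(a)
Step 3: f(14) = 14^2 = 196

196


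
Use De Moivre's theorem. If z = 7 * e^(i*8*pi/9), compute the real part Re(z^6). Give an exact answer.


Step 1: By De Moivre's theorem, z^6 = 7^6 * e^(i*6*8*pi/9) = 117649 * (cos(16*pi/3) + i*sin(16*pi/3))
Step 2: |z|^6 = 7^6 = 117649
Step 3: Reduce the angle mod 2*pi: 16*pi/3 - 4*pi = 4*pi/3
Step 4: cos(4*pi/3) = -1/2
Step 5: Re(z^6) = 117649 * (-1/2) = -117649/2

-117649/2


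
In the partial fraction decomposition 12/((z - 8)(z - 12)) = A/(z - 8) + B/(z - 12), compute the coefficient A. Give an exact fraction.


Step 1: Multiply both sides by (z - 8) and set z = 8
Step 2: A = 12 / (8 - 12)
Step 3: A = 12 / (-4)
Step 4: A = -3

-3


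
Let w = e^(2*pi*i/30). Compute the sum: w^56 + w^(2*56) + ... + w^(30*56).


Step 1: The sum sum_{j=1}^{n} w^(k*j) equals n if n | k, else 0.
Step 2: Here n = 30, k = 56
Step 3: Does n divide k? 30 | 56 -> False
Step 4: Sum = 0

0


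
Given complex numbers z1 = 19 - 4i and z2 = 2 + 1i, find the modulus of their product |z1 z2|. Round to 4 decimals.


Step 1: |z1| = sqrt(19^2 + (-4)^2) = sqrt(377)
Step 2: |z2| = sqrt(2^2 + 1^2) = sqrt(5)
Step 3: |z1*z2| = |z1|*|z2| = sqrt(377) * sqrt(5) = sqrt(377 * 5) = sqrt(1885)
Step 4: = 43.4166

43.4166


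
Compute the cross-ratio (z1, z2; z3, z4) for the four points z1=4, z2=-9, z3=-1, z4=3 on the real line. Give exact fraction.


Step 1: (z1-z3)(z2-z4) = 5 * (-12) = -60
Step 2: (z1-z4)(z2-z3) = 1 * (-8) = -8
Step 3: Cross-ratio = 60/8 = 15/2

15/2


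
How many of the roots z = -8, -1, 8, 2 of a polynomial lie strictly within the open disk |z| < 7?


Step 1: Check each root:
  z = -8: |-8| = 8 >= 7
  z = -1: |-1| = 1 < 7
  z = 8: |8| = 8 >= 7
  z = 2: |2| = 2 < 7
Step 2: Count = 2

2


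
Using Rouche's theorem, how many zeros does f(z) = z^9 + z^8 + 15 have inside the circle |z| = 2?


Step 1: On |z| = 2 the three terms have sizes |z^9| = 2^9 = 512, |z^8| = 2^8 = 256, |15| = 15
Step 2: The dominant term is g(z) = z^9; let h(z) = z^8 + 15 so f = g + h
Step 3: On |z| = 2: |g| = 512 and |h| <= 256 + 15 = 271
Step 4: Since 512 > 271, |h| < |g| on |z| = 2, so by Rouche f has the same number of zeros as g inside |z| < 2
Step 5: g(z) = z^9 has 9 zeros (all at the origin) inside |z| < 2. Answer = 9

9


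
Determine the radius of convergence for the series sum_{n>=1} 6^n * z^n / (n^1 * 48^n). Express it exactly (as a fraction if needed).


Step 1: General term a_n = 6^n / (n^1 * 48^n)
Step 2: By the root test, |a_n|^(1/n) = 6 / (n^(1/n) * 48) -> 6/48 as n -> infinity (since n^(1/n) -> 1)
Step 3: R = 1/lim|a_n|^(1/n) = 48/6 = 8

8


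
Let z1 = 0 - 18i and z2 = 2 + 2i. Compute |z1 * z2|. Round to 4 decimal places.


Step 1: |z1| = sqrt(0^2 + (-18)^2) = sqrt(324)
Step 2: |z2| = sqrt(2^2 + 2^2) = sqrt(8)
Step 3: |z1*z2| = |z1|*|z2| = sqrt(324) * sqrt(8) = sqrt(324 * 8) = sqrt(2592)
Step 4: = 50.9117

50.9117


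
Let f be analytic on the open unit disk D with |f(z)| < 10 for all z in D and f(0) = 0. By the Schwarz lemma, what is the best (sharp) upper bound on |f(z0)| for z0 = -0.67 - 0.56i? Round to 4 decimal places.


Step 1: g = f/10 maps D -> D with g(0) = 0, so by the Schwarz lemma |g(z)| <= |z|, i.e. |f(z)| <= 10|z|; this is sharp (f(z) = 10z).
Step 2: |z0|^2 = (-0.67)^2 + (-0.56)^2 = 0.7625
Step 3: |z0| = sqrt(0.7625) = 0.873212
Step 4: Best bound = 10 * |z0| = 10 * 0.873212 = 8.7321

8.7321


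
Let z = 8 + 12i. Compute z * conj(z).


Step 1: conj(z) = 8 - 12i
Step 2: z * conj(z) = 8^2 + 12^2
Step 3: = 64 + 144 = 208

208


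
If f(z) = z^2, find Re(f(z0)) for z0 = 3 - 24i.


Step 1: z0 = 3 - 24i
Step 2: z0^2 = 3^2 - (-24)^2 - 144i
Step 3: real part = 9 - 576 = -567

-567


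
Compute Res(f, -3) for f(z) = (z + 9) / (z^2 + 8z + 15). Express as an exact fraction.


Step 1: Q(z) = z^2 + 8z + 15 = (z + 3)(z + 5)
Step 2: Q'(z) = 2z + 8
Step 3: Q'(-3) = 2, P(-3) = 6
Step 4: Res = P(-3)/Q'(-3) = 6/2 = 3

3


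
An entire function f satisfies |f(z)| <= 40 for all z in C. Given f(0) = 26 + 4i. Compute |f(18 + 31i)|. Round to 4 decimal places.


Step 1: By Liouville's theorem, a bounded entire function is constant.
Step 2: f(z) = f(0) = 26 + 4i for all z.
Step 3: |f(w)| = |26 + 4i| = sqrt(676 + 16)
Step 4: = 26.3059

26.3059


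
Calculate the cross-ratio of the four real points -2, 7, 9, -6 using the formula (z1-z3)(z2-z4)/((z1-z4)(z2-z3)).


Step 1: (z1-z3)(z2-z4) = (-11) * 13 = -143
Step 2: (z1-z4)(z2-z3) = 4 * (-2) = -8
Step 3: Cross-ratio = 143/8 = 143/8

143/8


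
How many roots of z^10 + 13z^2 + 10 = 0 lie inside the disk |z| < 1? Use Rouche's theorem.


Step 1: On |z| = 1 the three terms have sizes |z^10| = 1^10 = 1, |13z^2| = 13*1^2 = 13, |10| = 10
Step 2: The dominant term is g(z) = 13z^2; let h(z) = z^10 + 10 so f = g + h
Step 3: On |z| = 1: |g| = 13 and |h| <= 1 + 10 = 11
Step 4: Since 13 > 11, |h| < |g| on |z| = 1, so by Rouche f has the same number of zeros as g inside |z| < 1
Step 5: g(z) = 13z^2 has 2 zeros (at the origin, multiplicity 2) inside |z| < 1. Answer = 2

2


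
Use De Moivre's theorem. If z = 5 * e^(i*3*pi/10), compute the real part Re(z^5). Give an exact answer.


Step 1: By De Moivre's theorem, z^5 = 5^5 * e^(i*5*3*pi/10) = 3125 * (cos(3*pi/2) + i*sin(3*pi/2))
Step 2: |z|^5 = 5^5 = 3125
Step 3: The angle 3*pi/2 already lies in [0, 2*pi)
Step 4: cos(3*pi/2) = 0
Step 5: Re(z^5) = 3125 * 0 = 0

0


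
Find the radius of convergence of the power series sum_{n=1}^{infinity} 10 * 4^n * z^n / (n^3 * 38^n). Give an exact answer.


Step 1: General term a_n = 10 * 4^n / (n^3 * 38^n)
Step 2: By the root test, |a_n|^(1/n) = 10^(1/n) * 4 / (n^(3/n) * 38) -> 4/38 as n -> infinity (since 10^(1/n) -> 1 and n^(3/n) -> 1)
Step 3: R = 1/lim|a_n|^(1/n) = 38/4 = 19/2

19/2


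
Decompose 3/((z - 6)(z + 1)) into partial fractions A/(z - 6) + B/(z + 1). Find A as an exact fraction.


Step 1: Multiply both sides by (z - 6) and set z = 6
Step 2: A = 3 / (6 + 1)
Step 3: A = 3 / 7
Step 4: A = 3/7

3/7


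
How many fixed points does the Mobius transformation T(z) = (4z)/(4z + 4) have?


Step 1: Fixed points satisfy T(z) = z
Step 2: 4z^2 = 0
Step 3: Discriminant = 0^2 - 4*4*0 = 0
Step 4: Number of fixed points = 1

1


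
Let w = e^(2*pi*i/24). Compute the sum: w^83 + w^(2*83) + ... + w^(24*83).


Step 1: The sum sum_{j=1}^{n} w^(k*j) equals n if n | k, else 0.
Step 2: Here n = 24, k = 83
Step 3: Does n divide k? 24 | 83 -> False
Step 4: Sum = 0

0


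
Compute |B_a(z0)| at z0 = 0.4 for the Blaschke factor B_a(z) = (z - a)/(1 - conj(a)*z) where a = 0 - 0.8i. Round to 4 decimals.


Step 1: Numerator z0 - a = 0.4 - (0 - 0.8i) = 0.4 + 0.8i
Step 2: Denominator 1 - conj(a)*z0 = 1 - (0 + 0.8i)*0.4 = 1 - 0.32i
Step 3: |z0 - a|^2 = 0.4^2 + 0.8^2 = 0.8; |1 - conj(a)*z0|^2 = 1^2 + (-0.32)^2 = 1.1024
Step 4: |B_a(0.4)| = sqrt(0.8 / 1.1024) = sqrt(0.725689)
Step 5: = 0.8519

0.8519


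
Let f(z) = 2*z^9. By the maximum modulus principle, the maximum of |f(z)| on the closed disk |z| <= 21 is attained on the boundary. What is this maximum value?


Step 1: On |z| = 21, |f(z)| = 2 * |z|^9 = 2 * 21^9
Step 2: By maximum modulus principle, maximum is on boundary.
Step 3: Maximum = 2 * 794280046581 = 1588560093162

1588560093162


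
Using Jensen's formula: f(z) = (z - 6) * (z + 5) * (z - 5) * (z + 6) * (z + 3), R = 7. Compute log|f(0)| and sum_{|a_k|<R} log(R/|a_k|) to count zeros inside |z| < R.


Jensen's formula: (1/2pi)*integral log|f(Re^it)|dt = log|f(0)| + sum_{|a_k|<R} log(R/|a_k|)
Step 1: f(0) = (-6) * 5 * (-5) * 6 * 3 = 2700
Step 2: log|f(0)| = log|6| + log|-5| + log|5| + log|-6| + log|-3| = 7.901
Step 3: Zeros inside |z| < 7: 6, -5, 5, -6, -3
Step 4: Jensen sum = log(7/6) + log(7/5) + log(7/5) + log(7/6) + log(7/3) = 1.8285
Step 5: n(R) = number of terms in the Jensen sum = count of zeros inside |z| < 7 = 5

5


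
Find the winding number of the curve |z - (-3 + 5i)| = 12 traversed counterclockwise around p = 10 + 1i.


Step 1: Center c = (-3, 5), radius = 12
Step 2: |p - c|^2 = 13^2 + (-4)^2 = 185
Step 3: r^2 = 144
Step 4: |p-c| > r so winding number = 0

0


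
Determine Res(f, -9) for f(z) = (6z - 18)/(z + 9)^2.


Step 1: Pole of order 2 at z = -9
Step 2: Res = lim d/dz [(z + 9)^2 * f(z)] as z -> -9
Step 3: (z + 9)^2 * f(z) = 6z - 18
Step 4: d/dz[6z - 18] = 6

6


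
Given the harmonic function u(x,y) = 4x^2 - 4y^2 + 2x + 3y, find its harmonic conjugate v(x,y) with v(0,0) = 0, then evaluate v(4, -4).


Step 1: v_x = -u_y = 8y - 3
Step 2: v_y = u_x = 8x + 2
Step 3: v = 8xy - 3x + 2y + C
Step 4: v(0,0) = 0 => C = 0
Step 5: v(4, -4) = -148

-148


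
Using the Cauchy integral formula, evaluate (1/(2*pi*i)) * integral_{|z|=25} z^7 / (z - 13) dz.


Step 1: f(z) = z^7, a = 13 is inside |z| = 25
Step 2: By Cauchy integral formula: (1/(2pi*i)) * integral = f(a)
Step 3: f(13) = 13^7 = 62748517

62748517


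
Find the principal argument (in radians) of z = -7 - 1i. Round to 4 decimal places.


Step 1: z = -7 - 1i
Step 2: arg(z) = atan2(-1, -7)
Step 3: arg(z) = -2.9997

-2.9997


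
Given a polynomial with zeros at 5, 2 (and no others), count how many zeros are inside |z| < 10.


Step 1: Check each root:
  z = 5: |5| = 5 < 10
  z = 2: |2| = 2 < 10
Step 2: Count = 2

2


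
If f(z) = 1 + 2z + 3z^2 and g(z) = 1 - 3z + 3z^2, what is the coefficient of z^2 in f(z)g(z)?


Step 1: z^2 term in f*g comes from: (1)*(3z^2) + (2z)*(-3z) + (3z^2)*(1)
Step 2: = 3 - 6 + 3
Step 3: = 0

0


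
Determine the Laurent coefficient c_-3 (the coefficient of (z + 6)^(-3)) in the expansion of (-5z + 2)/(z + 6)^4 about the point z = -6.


Step 1: Write the numerator in powers of (z + 6): -5z + 2 = -5(z + 6) + (-5*(-6) + 2) = -5(z + 6) + 32
Step 2: Divide by (z + 6)^4: f(z) = 32(z + 6)^(-4) - 5(z + 6)^(-3)
Step 3: This finite sum is the Laurent series of f about z = -6.
Step 4: Coefficient of (z + 6)^(-3) = coefficient of (z + 6) in the re-centred numerator = -5

-5


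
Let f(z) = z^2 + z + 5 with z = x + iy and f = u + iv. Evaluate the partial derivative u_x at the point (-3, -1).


Step 1: f(z) = (x+iy)^2 + (x+iy) + 5
Step 2: u = (x^2 - y^2) + x + 5
Step 3: u_x = 2x + 1
Step 4: At (-3, -1): u_x = -6 + 1 = -5

-5


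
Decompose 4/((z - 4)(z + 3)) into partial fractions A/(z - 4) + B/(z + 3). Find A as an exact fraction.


Step 1: Multiply both sides by (z - 4) and set z = 4
Step 2: A = 4 / (4 + 3)
Step 3: A = 4 / 7
Step 4: A = 4/7

4/7


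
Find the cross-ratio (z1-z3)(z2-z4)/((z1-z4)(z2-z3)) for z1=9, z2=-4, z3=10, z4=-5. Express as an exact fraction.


Step 1: (z1-z3)(z2-z4) = (-1) * 1 = -1
Step 2: (z1-z4)(z2-z3) = 14 * (-14) = -196
Step 3: Cross-ratio = 1/196 = 1/196

1/196


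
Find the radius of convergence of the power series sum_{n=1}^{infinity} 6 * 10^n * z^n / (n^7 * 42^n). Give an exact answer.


Step 1: General term a_n = 6 * 10^n / (n^7 * 42^n)
Step 2: By the root test, |a_n|^(1/n) = 6^(1/n) * 10 / (n^(7/n) * 42) -> 10/42 as n -> infinity (since 6^(1/n) -> 1 and n^(7/n) -> 1)
Step 3: R = 1/lim|a_n|^(1/n) = 42/10 = 21/5

21/5


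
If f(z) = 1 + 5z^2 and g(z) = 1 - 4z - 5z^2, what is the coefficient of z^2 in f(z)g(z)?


Step 1: z^2 term in f*g comes from: (1)*(-5z^2) + (0)*(-4z) + (5z^2)*(1)
Step 2: = -5 + 0 + 5
Step 3: = 0

0


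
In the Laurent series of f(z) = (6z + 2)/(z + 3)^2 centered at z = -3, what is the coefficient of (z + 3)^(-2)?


Step 1: Write the numerator in powers of (z + 3): 6z + 2 = 6(z + 3) + (6*(-3) + 2) = 6(z + 3) - 16
Step 2: Divide by (z + 3)^2: f(z) = -16(z + 3)^(-2) + 6(z + 3)^(-1)
Step 3: This finite sum is the Laurent series of f about z = -3.
Step 4: Coefficient of (z + 3)^(-2) = 6*(-3) + 2 = -16

-16


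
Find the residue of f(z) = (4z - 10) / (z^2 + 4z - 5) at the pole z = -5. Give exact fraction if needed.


Step 1: Q(z) = z^2 + 4z - 5 = (z + 5)(z - 1)
Step 2: Q'(z) = 2z + 4
Step 3: Q'(-5) = -6, P(-5) = -30
Step 4: Res = P(-5)/Q'(-5) = -30/(-6) = 5

5


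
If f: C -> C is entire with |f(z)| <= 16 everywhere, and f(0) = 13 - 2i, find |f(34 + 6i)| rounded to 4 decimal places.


Step 1: By Liouville's theorem, a bounded entire function is constant.
Step 2: f(z) = f(0) = 13 - 2i for all z.
Step 3: |f(w)| = |13 - 2i| = sqrt(169 + 4)
Step 4: = 13.1529

13.1529


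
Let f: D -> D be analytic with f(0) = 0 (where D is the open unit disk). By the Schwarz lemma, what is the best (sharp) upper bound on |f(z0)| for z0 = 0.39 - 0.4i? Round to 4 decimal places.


Step 1: Schwarz lemma: if f: D -> D is analytic with f(0) = 0, then |f(z)| <= |z| for all z in D, and this is sharp (f(z) = z).
Step 2: |z0|^2 = 0.39^2 + (-0.4)^2 = 0.3121
Step 3: |z0| = sqrt(0.3121) = 0.558659
Step 4: Best bound = |z0| = 0.5587

0.5587


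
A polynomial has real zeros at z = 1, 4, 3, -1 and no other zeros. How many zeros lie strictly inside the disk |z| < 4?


Step 1: Check each root:
  z = 1: |1| = 1 < 4
  z = 4: |4| = 4 >= 4
  z = 3: |3| = 3 < 4
  z = -1: |-1| = 1 < 4
Step 2: Count = 3

3


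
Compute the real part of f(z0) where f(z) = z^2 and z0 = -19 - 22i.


Step 1: z0 = -19 - 22i
Step 2: z0^2 = (-19)^2 - (-22)^2 + 836i
Step 3: real part = 361 - 484 = -123

-123


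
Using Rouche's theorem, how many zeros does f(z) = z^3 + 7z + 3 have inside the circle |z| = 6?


Step 1: On |z| = 6 the three terms have sizes |z^3| = 6^3 = 216, |7z| = 7*6 = 42, |3| = 3
Step 2: The dominant term is g(z) = z^3; let h(z) = 7z + 3 so f = g + h
Step 3: On |z| = 6: |g| = 216 and |h| <= 42 + 3 = 45
Step 4: Since 216 > 45, |h| < |g| on |z| = 6, so by Rouche f has the same number of zeros as g inside |z| < 6
Step 5: g(z) = z^3 has 3 zeros (all at the origin) inside |z| < 6. Answer = 3

3


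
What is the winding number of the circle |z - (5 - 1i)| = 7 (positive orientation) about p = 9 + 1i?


Step 1: Center c = (5, -1), radius = 7
Step 2: |p - c|^2 = 4^2 + 2^2 = 20
Step 3: r^2 = 49
Step 4: |p-c| < r so winding number = 1

1


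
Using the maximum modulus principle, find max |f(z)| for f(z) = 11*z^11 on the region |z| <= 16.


Step 1: On |z| = 16, |f(z)| = 11 * |z|^11 = 11 * 16^11
Step 2: By maximum modulus principle, maximum is on boundary.
Step 3: Maximum = 11 * 17592186044416 = 193514046488576

193514046488576


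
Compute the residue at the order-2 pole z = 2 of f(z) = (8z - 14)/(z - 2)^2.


Step 1: Pole of order 2 at z = 2
Step 2: Res = lim d/dz [(z - 2)^2 * f(z)] as z -> 2
Step 3: (z - 2)^2 * f(z) = 8z - 14
Step 4: d/dz[8z - 14] = 8

8


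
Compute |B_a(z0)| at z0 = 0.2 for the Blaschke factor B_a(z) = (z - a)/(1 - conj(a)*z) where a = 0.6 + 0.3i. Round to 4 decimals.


Step 1: Numerator z0 - a = 0.2 - (0.6 + 0.3i) = -0.4 - 0.3i
Step 2: Denominator 1 - conj(a)*z0 = 1 - (0.6 - 0.3i)*0.2 = 0.88 + 0.06i
Step 3: |z0 - a|^2 = (-0.4)^2 + (-0.3)^2 = 0.25; |1 - conj(a)*z0|^2 = 0.88^2 + 0.06^2 = 0.778
Step 4: |B_a(0.2)| = sqrt(0.25 / 0.778) = sqrt(0.321337)
Step 5: = 0.5669

0.5669


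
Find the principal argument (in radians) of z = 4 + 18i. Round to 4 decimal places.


Step 1: z = 4 + 18i
Step 2: arg(z) = atan2(18, 4)
Step 3: arg(z) = 1.3521

1.3521


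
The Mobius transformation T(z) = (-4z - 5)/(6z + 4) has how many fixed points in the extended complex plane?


Step 1: Fixed points satisfy T(z) = z
Step 2: 6z^2 + 8z + 5 = 0
Step 3: Discriminant = 8^2 - 4*6*5 = -56
Step 4: Number of fixed points = 2

2


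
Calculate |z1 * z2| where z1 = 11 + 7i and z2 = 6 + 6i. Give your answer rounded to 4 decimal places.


Step 1: |z1| = sqrt(11^2 + 7^2) = sqrt(170)
Step 2: |z2| = sqrt(6^2 + 6^2) = sqrt(72)
Step 3: |z1*z2| = |z1|*|z2| = sqrt(170) * sqrt(72) = sqrt(170 * 72) = sqrt(12240)
Step 4: = 110.6345

110.6345


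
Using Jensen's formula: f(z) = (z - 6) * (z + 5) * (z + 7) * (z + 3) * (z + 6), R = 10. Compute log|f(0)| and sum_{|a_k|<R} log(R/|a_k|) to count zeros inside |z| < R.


Jensen's formula: (1/2pi)*integral log|f(Re^it)|dt = log|f(0)| + sum_{|a_k|<R} log(R/|a_k|)
Step 1: f(0) = (-6) * 5 * 7 * 3 * 6 = -3780
Step 2: log|f(0)| = log|6| + log|-5| + log|-7| + log|-3| + log|-6| = 8.2375
Step 3: Zeros inside |z| < 10: 6, -5, -7, -3, -6
Step 4: Jensen sum = log(10/6) + log(10/5) + log(10/7) + log(10/3) + log(10/6) = 3.2754
Step 5: n(R) = number of terms in the Jensen sum = count of zeros inside |z| < 10 = 5

5


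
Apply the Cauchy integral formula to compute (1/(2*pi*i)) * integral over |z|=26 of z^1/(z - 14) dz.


Step 1: f(z) = z^1, a = 14 is inside |z| = 26
Step 2: By Cauchy integral formula: (1/(2pi*i)) * integral = f(a)
Step 3: f(14) = 14^1 = 14

14


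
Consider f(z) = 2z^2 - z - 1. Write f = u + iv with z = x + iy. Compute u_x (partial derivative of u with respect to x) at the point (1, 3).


Step 1: f(z) = 2(x+iy)^2 - (x+iy) - 1
Step 2: u = 2(x^2 - y^2) - x - 1
Step 3: u_x = 4x - 1
Step 4: At (1, 3): u_x = 4 - 1 = 3

3


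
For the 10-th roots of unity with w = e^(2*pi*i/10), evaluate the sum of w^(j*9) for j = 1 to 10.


Step 1: The sum sum_{j=1}^{n} w^(k*j) equals n if n | k, else 0.
Step 2: Here n = 10, k = 9
Step 3: Does n divide k? 10 | 9 -> False
Step 4: Sum = 0

0


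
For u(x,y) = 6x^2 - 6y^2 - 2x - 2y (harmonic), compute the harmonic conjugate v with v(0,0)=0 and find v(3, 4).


Step 1: v_x = -u_y = 12y + 2
Step 2: v_y = u_x = 12x - 2
Step 3: v = 12xy + 2x - 2y + C
Step 4: v(0,0) = 0 => C = 0
Step 5: v(3, 4) = 142

142


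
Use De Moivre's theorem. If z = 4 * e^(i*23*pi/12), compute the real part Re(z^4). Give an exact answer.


Step 1: By De Moivre's theorem, z^4 = 4^4 * e^(i*4*23*pi/12) = 256 * (cos(23*pi/3) + i*sin(23*pi/3))
Step 2: |z|^4 = 4^4 = 256
Step 3: Reduce the angle mod 2*pi: 23*pi/3 - 6*pi = 5*pi/3
Step 4: cos(5*pi/3) = 1/2
Step 5: Re(z^4) = 256 * 1/2 = 128

128


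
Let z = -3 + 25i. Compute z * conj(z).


Step 1: conj(z) = -3 - 25i
Step 2: z * conj(z) = (-3)^2 + 25^2
Step 3: = 9 + 625 = 634

634


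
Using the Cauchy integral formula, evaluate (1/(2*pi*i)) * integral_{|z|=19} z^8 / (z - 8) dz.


Step 1: f(z) = z^8, a = 8 is inside |z| = 19
Step 2: By Cauchy integral formula: (1/(2pi*i)) * integral = f(a)
Step 3: f(8) = 8^8 = 16777216

16777216


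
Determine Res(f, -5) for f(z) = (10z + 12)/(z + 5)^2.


Step 1: Pole of order 2 at z = -5
Step 2: Res = lim d/dz [(z + 5)^2 * f(z)] as z -> -5
Step 3: (z + 5)^2 * f(z) = 10z + 12
Step 4: d/dz[10z + 12] = 10

10


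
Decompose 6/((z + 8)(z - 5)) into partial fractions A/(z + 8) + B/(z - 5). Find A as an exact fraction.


Step 1: Multiply both sides by (z + 8) and set z = -8
Step 2: A = 6 / (-8 - 5)
Step 3: A = 6 / (-13)
Step 4: A = -6/13

-6/13


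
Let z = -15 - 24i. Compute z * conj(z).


Step 1: conj(z) = -15 + 24i
Step 2: z * conj(z) = (-15)^2 + (-24)^2
Step 3: = 225 + 576 = 801

801


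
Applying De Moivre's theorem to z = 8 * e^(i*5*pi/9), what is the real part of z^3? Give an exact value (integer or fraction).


Step 1: By De Moivre's theorem, z^3 = 8^3 * e^(i*3*5*pi/9) = 512 * (cos(5*pi/3) + i*sin(5*pi/3))
Step 2: |z|^3 = 8^3 = 512
Step 3: The angle 5*pi/3 already lies in [0, 2*pi)
Step 4: cos(5*pi/3) = 1/2
Step 5: Re(z^3) = 512 * 1/2 = 256

256


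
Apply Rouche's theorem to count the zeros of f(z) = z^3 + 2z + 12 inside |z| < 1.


Step 1: On |z| = 1 the three terms have sizes |z^3| = 1^3 = 1, |2z| = 2*1 = 2, |12| = 12
Step 2: The dominant term is g(z) = 12; let h(z) = z^3 + 2z so f = g + h
Step 3: On |z| = 1: |g| = 12 and |h| <= 1 + 2 = 3
Step 4: Since 12 > 3, |h| < |g| on |z| = 1, so by Rouche f has the same number of zeros as g inside |z| < 1
Step 5: g(z) = 12 is a nonzero constant with no zeros inside |z| < 1. Answer = 0

0


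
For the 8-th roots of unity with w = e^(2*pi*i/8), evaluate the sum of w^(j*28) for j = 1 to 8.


Step 1: The sum sum_{j=1}^{n} w^(k*j) equals n if n | k, else 0.
Step 2: Here n = 8, k = 28
Step 3: Does n divide k? 8 | 28 -> False
Step 4: Sum = 0

0


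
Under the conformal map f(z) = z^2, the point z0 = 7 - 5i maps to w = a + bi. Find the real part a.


Step 1: z0 = 7 - 5i
Step 2: z0^2 = 7^2 - (-5)^2 - 70i
Step 3: real part = 49 - 25 = 24

24


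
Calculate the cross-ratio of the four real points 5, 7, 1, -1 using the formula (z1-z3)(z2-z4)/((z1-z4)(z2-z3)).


Step 1: (z1-z3)(z2-z4) = 4 * 8 = 32
Step 2: (z1-z4)(z2-z3) = 6 * 6 = 36
Step 3: Cross-ratio = 32/36 = 8/9

8/9


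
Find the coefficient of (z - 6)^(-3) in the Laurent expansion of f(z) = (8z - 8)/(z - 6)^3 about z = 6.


Step 1: Write the numerator in powers of (z - 6): 8z - 8 = 8(z - 6) + (8*6 - 8) = 8(z - 6) + 40
Step 2: Divide by (z - 6)^3: f(z) = 40(z - 6)^(-3) + 8(z - 6)^(-2)
Step 3: This finite sum is the Laurent series of f about z = 6.
Step 4: Coefficient of (z - 6)^(-3) = 8*6 - 8 = 40

40


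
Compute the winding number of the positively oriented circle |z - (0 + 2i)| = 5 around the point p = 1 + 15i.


Step 1: Center c = (0, 2), radius = 5
Step 2: |p - c|^2 = 1^2 + 13^2 = 170
Step 3: r^2 = 25
Step 4: |p-c| > r so winding number = 0

0


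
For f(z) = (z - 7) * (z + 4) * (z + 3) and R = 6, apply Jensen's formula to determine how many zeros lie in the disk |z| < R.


Jensen's formula: (1/2pi)*integral log|f(Re^it)|dt = log|f(0)| + sum_{|a_k|<R} log(R/|a_k|)
Step 1: f(0) = (-7) * 4 * 3 = -84
Step 2: log|f(0)| = log|7| + log|-4| + log|-3| = 4.4308
Step 3: Zeros inside |z| < 6: -4, -3
Step 4: Jensen sum = log(6/4) + log(6/3) = 1.0986
Step 5: n(R) = number of terms in the Jensen sum = count of zeros inside |z| < 6 = 2

2


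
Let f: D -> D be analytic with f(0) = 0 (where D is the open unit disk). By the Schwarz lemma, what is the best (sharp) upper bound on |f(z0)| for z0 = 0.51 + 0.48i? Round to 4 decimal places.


Step 1: Schwarz lemma: if f: D -> D is analytic with f(0) = 0, then |f(z)| <= |z| for all z in D, and this is sharp (f(z) = z).
Step 2: |z0|^2 = 0.51^2 + 0.48^2 = 0.4905
Step 3: |z0| = sqrt(0.4905) = 0.700357
Step 4: Best bound = |z0| = 0.7004

0.7004


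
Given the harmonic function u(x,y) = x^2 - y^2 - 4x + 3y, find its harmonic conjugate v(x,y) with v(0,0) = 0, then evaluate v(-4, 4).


Step 1: v_x = -u_y = 2y - 3
Step 2: v_y = u_x = 2x - 4
Step 3: v = 2xy - 3x - 4y + C
Step 4: v(0,0) = 0 => C = 0
Step 5: v(-4, 4) = -36

-36


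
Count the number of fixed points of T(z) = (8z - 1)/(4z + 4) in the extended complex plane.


Step 1: Fixed points satisfy T(z) = z
Step 2: 4z^2 - 4z + 1 = 0
Step 3: Discriminant = (-4)^2 - 4*4*1 = 0
Step 4: Number of fixed points = 1

1


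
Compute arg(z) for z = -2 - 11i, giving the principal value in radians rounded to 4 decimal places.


Step 1: z = -2 - 11i
Step 2: arg(z) = atan2(-11, -2)
Step 3: arg(z) = -1.7506

-1.7506


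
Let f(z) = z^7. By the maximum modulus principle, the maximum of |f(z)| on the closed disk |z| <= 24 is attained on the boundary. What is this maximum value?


Step 1: On |z| = 24, |f(z)| = |z|^7 = 24^7
Step 2: By maximum modulus principle, maximum is on boundary.
Step 3: Maximum = 4586471424 = 4586471424

4586471424


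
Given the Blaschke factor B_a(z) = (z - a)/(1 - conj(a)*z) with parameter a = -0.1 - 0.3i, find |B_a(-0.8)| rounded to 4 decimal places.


Step 1: Numerator z0 - a = -0.8 - (-0.1 - 0.3i) = -0.7 + 0.3i
Step 2: Denominator 1 - conj(a)*z0 = 1 - (-0.1 + 0.3i)*(-0.8) = 0.92 + 0.24i
Step 3: |z0 - a|^2 = (-0.7)^2 + 0.3^2 = 0.58; |1 - conj(a)*z0|^2 = 0.92^2 + 0.24^2 = 0.904
Step 4: |B_a(-0.8)| = sqrt(0.58 / 0.904) = sqrt(0.641593)
Step 5: = 0.801

0.801


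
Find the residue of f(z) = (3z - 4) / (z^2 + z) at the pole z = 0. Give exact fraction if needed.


Step 1: Q(z) = z^2 + z = (z)(z + 1)
Step 2: Q'(z) = 2z + 1
Step 3: Q'(0) = 1, P(0) = -4
Step 4: Res = P(0)/Q'(0) = -4/1 = -4

-4


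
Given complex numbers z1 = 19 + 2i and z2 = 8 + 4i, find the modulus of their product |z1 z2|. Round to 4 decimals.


Step 1: |z1| = sqrt(19^2 + 2^2) = sqrt(365)
Step 2: |z2| = sqrt(8^2 + 4^2) = sqrt(80)
Step 3: |z1*z2| = |z1|*|z2| = sqrt(365) * sqrt(80) = sqrt(365 * 80) = sqrt(29200)
Step 4: = 170.8801

170.8801


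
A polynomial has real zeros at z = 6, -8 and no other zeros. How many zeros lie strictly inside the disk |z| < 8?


Step 1: Check each root:
  z = 6: |6| = 6 < 8
  z = -8: |-8| = 8 >= 8
Step 2: Count = 1

1


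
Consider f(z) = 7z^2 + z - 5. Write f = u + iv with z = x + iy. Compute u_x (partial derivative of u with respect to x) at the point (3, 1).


Step 1: f(z) = 7(x+iy)^2 + (x+iy) - 5
Step 2: u = 7(x^2 - y^2) + x - 5
Step 3: u_x = 14x + 1
Step 4: At (3, 1): u_x = 42 + 1 = 43

43


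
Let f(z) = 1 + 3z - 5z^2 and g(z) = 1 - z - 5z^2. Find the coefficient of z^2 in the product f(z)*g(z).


Step 1: z^2 term in f*g comes from: (1)*(-5z^2) + (3z)*(-z) + (-5z^2)*(1)
Step 2: = -5 - 3 - 5
Step 3: = -13

-13


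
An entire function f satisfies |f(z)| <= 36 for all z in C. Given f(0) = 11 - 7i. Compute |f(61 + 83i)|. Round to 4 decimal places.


Step 1: By Liouville's theorem, a bounded entire function is constant.
Step 2: f(z) = f(0) = 11 - 7i for all z.
Step 3: |f(w)| = |11 - 7i| = sqrt(121 + 49)
Step 4: = 13.0384

13.0384


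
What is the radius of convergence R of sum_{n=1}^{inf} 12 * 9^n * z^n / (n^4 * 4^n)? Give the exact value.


Step 1: General term a_n = 12 * 9^n / (n^4 * 4^n)
Step 2: By the root test, |a_n|^(1/n) = 12^(1/n) * 9 / (n^(4/n) * 4) -> 9/4 as n -> infinity (since 12^(1/n) -> 1 and n^(4/n) -> 1)
Step 3: R = 1/lim|a_n|^(1/n) = 4/9

4/9


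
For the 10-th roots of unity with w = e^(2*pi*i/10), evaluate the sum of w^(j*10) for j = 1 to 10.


Step 1: The sum sum_{j=1}^{n} w^(k*j) equals n if n | k, else 0.
Step 2: Here n = 10, k = 10
Step 3: Does n divide k? 10 | 10 -> True
Step 4: Sum = 10

10


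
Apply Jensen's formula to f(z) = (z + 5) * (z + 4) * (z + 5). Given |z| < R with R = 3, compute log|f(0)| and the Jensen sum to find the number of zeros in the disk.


Jensen's formula: (1/2pi)*integral log|f(Re^it)|dt = log|f(0)| + sum_{|a_k|<R} log(R/|a_k|)
Step 1: f(0) = 5 * 4 * 5 = 100
Step 2: log|f(0)| = log|-5| + log|-4| + log|-5| = 4.6052
Step 3: Zeros inside |z| < 3: none
Step 4: Jensen sum = (empty sum) = 0
Step 5: n(R) = number of terms in the Jensen sum = count of zeros inside |z| < 3 = 0

0


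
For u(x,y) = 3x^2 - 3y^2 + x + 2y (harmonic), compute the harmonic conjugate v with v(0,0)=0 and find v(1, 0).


Step 1: v_x = -u_y = 6y - 2
Step 2: v_y = u_x = 6x + 1
Step 3: v = 6xy - 2x + y + C
Step 4: v(0,0) = 0 => C = 0
Step 5: v(1, 0) = -2

-2


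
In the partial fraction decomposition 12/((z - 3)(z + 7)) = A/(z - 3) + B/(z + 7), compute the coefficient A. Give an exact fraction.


Step 1: Multiply both sides by (z - 3) and set z = 3
Step 2: A = 12 / (3 + 7)
Step 3: A = 12 / 10
Step 4: A = 6/5

6/5


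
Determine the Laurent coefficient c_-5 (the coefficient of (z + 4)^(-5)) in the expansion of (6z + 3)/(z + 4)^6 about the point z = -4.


Step 1: Write the numerator in powers of (z + 4): 6z + 3 = 6(z + 4) + (6*(-4) + 3) = 6(z + 4) - 21
Step 2: Divide by (z + 4)^6: f(z) = -21(z + 4)^(-6) + 6(z + 4)^(-5)
Step 3: This finite sum is the Laurent series of f about z = -4.
Step 4: Coefficient of (z + 4)^(-5) = coefficient of (z + 4) in the re-centred numerator = 6

6


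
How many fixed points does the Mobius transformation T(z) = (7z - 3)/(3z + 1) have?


Step 1: Fixed points satisfy T(z) = z
Step 2: 3z^2 - 6z + 3 = 0
Step 3: Discriminant = (-6)^2 - 4*3*3 = 0
Step 4: Number of fixed points = 1

1


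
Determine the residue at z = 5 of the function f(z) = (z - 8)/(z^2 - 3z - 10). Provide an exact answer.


Step 1: Q(z) = z^2 - 3z - 10 = (z - 5)(z + 2)
Step 2: Q'(z) = 2z - 3
Step 3: Q'(5) = 7, P(5) = -3
Step 4: Res = P(5)/Q'(5) = -3/7 = -3/7

-3/7


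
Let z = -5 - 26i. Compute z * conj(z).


Step 1: conj(z) = -5 + 26i
Step 2: z * conj(z) = (-5)^2 + (-26)^2
Step 3: = 25 + 676 = 701

701


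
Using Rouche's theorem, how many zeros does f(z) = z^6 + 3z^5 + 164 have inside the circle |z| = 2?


Step 1: On |z| = 2 the three terms have sizes |z^6| = 2^6 = 64, |3z^5| = 3*2^5 = 96, |164| = 164
Step 2: The dominant term is g(z) = 164; let h(z) = z^6 + 3z^5 so f = g + h
Step 3: On |z| = 2: |g| = 164 and |h| <= 64 + 96 = 160
Step 4: Since 164 > 160, |h| < |g| on |z| = 2, so by Rouche f has the same number of zeros as g inside |z| < 2
Step 5: g(z) = 164 is a nonzero constant with no zeros inside |z| < 2. Answer = 0

0


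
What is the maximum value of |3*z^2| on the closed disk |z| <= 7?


Step 1: On |z| = 7, |f(z)| = 3 * |z|^2 = 3 * 7^2
Step 2: By maximum modulus principle, maximum is on boundary.
Step 3: Maximum = 3 * 49 = 147

147


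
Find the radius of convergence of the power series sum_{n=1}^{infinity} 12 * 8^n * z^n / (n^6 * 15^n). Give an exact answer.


Step 1: General term a_n = 12 * 8^n / (n^6 * 15^n)
Step 2: By the root test, |a_n|^(1/n) = 12^(1/n) * 8 / (n^(6/n) * 15) -> 8/15 as n -> infinity (since 12^(1/n) -> 1 and n^(6/n) -> 1)
Step 3: R = 1/lim|a_n|^(1/n) = 15/8

15/8


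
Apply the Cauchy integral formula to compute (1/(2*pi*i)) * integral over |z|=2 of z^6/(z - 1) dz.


Step 1: f(z) = z^6, a = 1 is inside |z| = 2
Step 2: By Cauchy integral formula: (1/(2pi*i)) * integral = f(a)
Step 3: f(1) = 1^6 = 1

1


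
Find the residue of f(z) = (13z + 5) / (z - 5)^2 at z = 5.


Step 1: Pole of order 2 at z = 5
Step 2: Res = lim d/dz [(z - 5)^2 * f(z)] as z -> 5
Step 3: (z - 5)^2 * f(z) = 13z + 5
Step 4: d/dz[13z + 5] = 13

13


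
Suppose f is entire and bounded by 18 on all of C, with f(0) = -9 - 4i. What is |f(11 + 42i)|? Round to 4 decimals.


Step 1: By Liouville's theorem, a bounded entire function is constant.
Step 2: f(z) = f(0) = -9 - 4i for all z.
Step 3: |f(w)| = |-9 - 4i| = sqrt(81 + 16)
Step 4: = 9.8489

9.8489


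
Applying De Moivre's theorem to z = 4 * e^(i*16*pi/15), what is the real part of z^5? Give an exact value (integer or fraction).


Step 1: By De Moivre's theorem, z^5 = 4^5 * e^(i*5*16*pi/15) = 1024 * (cos(16*pi/3) + i*sin(16*pi/3))
Step 2: |z|^5 = 4^5 = 1024
Step 3: Reduce the angle mod 2*pi: 16*pi/3 - 4*pi = 4*pi/3
Step 4: cos(4*pi/3) = -1/2
Step 5: Re(z^5) = 1024 * (-1/2) = -512

-512


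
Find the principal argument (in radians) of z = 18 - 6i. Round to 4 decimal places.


Step 1: z = 18 - 6i
Step 2: arg(z) = atan2(-6, 18)
Step 3: arg(z) = -0.3218

-0.3218


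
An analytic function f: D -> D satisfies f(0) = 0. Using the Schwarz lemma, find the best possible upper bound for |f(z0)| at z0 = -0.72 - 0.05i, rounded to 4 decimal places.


Step 1: Schwarz lemma: if f: D -> D is analytic with f(0) = 0, then |f(z)| <= |z| for all z in D, and this is sharp (f(z) = z).
Step 2: |z0|^2 = (-0.72)^2 + (-0.05)^2 = 0.5209
Step 3: |z0| = sqrt(0.5209) = 0.721734
Step 4: Best bound = |z0| = 0.7217

0.7217


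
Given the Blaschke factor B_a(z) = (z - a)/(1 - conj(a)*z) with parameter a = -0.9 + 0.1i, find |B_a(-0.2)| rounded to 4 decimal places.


Step 1: Numerator z0 - a = -0.2 - (-0.9 + 0.1i) = 0.7 - 0.1i
Step 2: Denominator 1 - conj(a)*z0 = 1 - (-0.9 - 0.1i)*(-0.2) = 0.82 - 0.02i
Step 3: |z0 - a|^2 = 0.7^2 + (-0.1)^2 = 0.5; |1 - conj(a)*z0|^2 = 0.82^2 + (-0.02)^2 = 0.6728
Step 4: |B_a(-0.2)| = sqrt(0.5 / 0.6728) = sqrt(0.743163)
Step 5: = 0.8621

0.8621


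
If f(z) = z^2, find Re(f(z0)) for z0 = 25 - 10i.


Step 1: z0 = 25 - 10i
Step 2: z0^2 = 25^2 - (-10)^2 - 500i
Step 3: real part = 625 - 100 = 525

525


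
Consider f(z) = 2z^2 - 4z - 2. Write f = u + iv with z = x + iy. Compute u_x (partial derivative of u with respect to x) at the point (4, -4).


Step 1: f(z) = 2(x+iy)^2 - 4(x+iy) - 2
Step 2: u = 2(x^2 - y^2) - 4x - 2
Step 3: u_x = 4x - 4
Step 4: At (4, -4): u_x = 16 - 4 = 12

12


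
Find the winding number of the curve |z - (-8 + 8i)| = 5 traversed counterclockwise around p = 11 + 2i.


Step 1: Center c = (-8, 8), radius = 5
Step 2: |p - c|^2 = 19^2 + (-6)^2 = 397
Step 3: r^2 = 25
Step 4: |p-c| > r so winding number = 0

0


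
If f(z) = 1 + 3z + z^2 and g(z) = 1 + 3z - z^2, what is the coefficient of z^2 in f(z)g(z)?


Step 1: z^2 term in f*g comes from: (1)*(-z^2) + (3z)*(3z) + (z^2)*(1)
Step 2: = -1 + 9 + 1
Step 3: = 9

9


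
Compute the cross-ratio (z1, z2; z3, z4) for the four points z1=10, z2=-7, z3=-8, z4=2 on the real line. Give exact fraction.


Step 1: (z1-z3)(z2-z4) = 18 * (-9) = -162
Step 2: (z1-z4)(z2-z3) = 8 * 1 = 8
Step 3: Cross-ratio = -162/8 = -81/4

-81/4


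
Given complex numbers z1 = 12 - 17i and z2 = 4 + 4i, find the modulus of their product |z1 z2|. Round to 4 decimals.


Step 1: |z1| = sqrt(12^2 + (-17)^2) = sqrt(433)
Step 2: |z2| = sqrt(4^2 + 4^2) = sqrt(32)
Step 3: |z1*z2| = |z1|*|z2| = sqrt(433) * sqrt(32) = sqrt(433 * 32) = sqrt(13856)
Step 4: = 117.7115

117.7115


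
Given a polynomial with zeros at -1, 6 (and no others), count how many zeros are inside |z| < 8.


Step 1: Check each root:
  z = -1: |-1| = 1 < 8
  z = 6: |6| = 6 < 8
Step 2: Count = 2

2


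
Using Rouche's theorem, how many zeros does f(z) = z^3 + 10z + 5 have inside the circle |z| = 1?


Step 1: On |z| = 1 the three terms have sizes |z^3| = 1^3 = 1, |10z| = 10*1 = 10, |5| = 5
Step 2: The dominant term is g(z) = 10z; let h(z) = z^3 + 5 so f = g + h
Step 3: On |z| = 1: |g| = 10 and |h| <= 1 + 5 = 6
Step 4: Since 10 > 6, |h| < |g| on |z| = 1, so by Rouche f has the same number of zeros as g inside |z| < 1
Step 5: g(z) = 10z has 1 zero (at the origin, multiplicity 1) inside |z| < 1. Answer = 1

1


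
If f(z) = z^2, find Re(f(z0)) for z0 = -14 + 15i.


Step 1: z0 = -14 + 15i
Step 2: z0^2 = (-14)^2 - 15^2 - 420i
Step 3: real part = 196 - 225 = -29

-29


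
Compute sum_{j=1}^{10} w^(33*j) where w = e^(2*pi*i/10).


Step 1: The sum sum_{j=1}^{n} w^(k*j) equals n if n | k, else 0.
Step 2: Here n = 10, k = 33
Step 3: Does n divide k? 10 | 33 -> False
Step 4: Sum = 0

0


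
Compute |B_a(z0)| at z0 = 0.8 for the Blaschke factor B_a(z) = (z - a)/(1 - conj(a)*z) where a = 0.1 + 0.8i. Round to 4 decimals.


Step 1: Numerator z0 - a = 0.8 - (0.1 + 0.8i) = 0.7 - 0.8i
Step 2: Denominator 1 - conj(a)*z0 = 1 - (0.1 - 0.8i)*0.8 = 0.92 + 0.64i
Step 3: |z0 - a|^2 = 0.7^2 + (-0.8)^2 = 1.13; |1 - conj(a)*z0|^2 = 0.92^2 + 0.64^2 = 1.256
Step 4: |B_a(0.8)| = sqrt(1.13 / 1.256) = sqrt(0.899682)
Step 5: = 0.9485

0.9485


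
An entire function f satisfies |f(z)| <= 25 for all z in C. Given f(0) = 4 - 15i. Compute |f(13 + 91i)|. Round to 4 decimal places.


Step 1: By Liouville's theorem, a bounded entire function is constant.
Step 2: f(z) = f(0) = 4 - 15i for all z.
Step 3: |f(w)| = |4 - 15i| = sqrt(16 + 225)
Step 4: = 15.5242

15.5242


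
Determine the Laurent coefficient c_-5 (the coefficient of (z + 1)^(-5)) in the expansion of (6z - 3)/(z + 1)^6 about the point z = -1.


Step 1: Write the numerator in powers of (z + 1): 6z - 3 = 6(z + 1) + (6*(-1) - 3) = 6(z + 1) - 9
Step 2: Divide by (z + 1)^6: f(z) = -9(z + 1)^(-6) + 6(z + 1)^(-5)
Step 3: This finite sum is the Laurent series of f about z = -1.
Step 4: Coefficient of (z + 1)^(-5) = coefficient of (z + 1) in the re-centred numerator = 6

6


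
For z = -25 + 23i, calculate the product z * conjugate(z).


Step 1: conj(z) = -25 - 23i
Step 2: z * conj(z) = (-25)^2 + 23^2
Step 3: = 625 + 529 = 1154

1154


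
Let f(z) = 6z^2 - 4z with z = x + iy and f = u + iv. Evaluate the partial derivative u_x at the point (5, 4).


Step 1: f(z) = 6(x+iy)^2 - 4(x+iy) + 0
Step 2: u = 6(x^2 - y^2) - 4x + 0
Step 3: u_x = 12x - 4
Step 4: At (5, 4): u_x = 60 - 4 = 56

56


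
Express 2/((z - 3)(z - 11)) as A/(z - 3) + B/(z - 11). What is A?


Step 1: Multiply both sides by (z - 3) and set z = 3
Step 2: A = 2 / (3 - 11)
Step 3: A = 2 / (-8)
Step 4: A = -1/4

-1/4


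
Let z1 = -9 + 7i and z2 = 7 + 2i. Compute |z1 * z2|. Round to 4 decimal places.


Step 1: |z1| = sqrt((-9)^2 + 7^2) = sqrt(130)
Step 2: |z2| = sqrt(7^2 + 2^2) = sqrt(53)
Step 3: |z1*z2| = |z1|*|z2| = sqrt(130) * sqrt(53) = sqrt(130 * 53) = sqrt(6890)
Step 4: = 83.006

83.006


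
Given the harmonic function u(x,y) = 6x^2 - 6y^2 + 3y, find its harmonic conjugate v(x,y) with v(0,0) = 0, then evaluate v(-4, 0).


Step 1: v_x = -u_y = 12y - 3
Step 2: v_y = u_x = 12x + 0
Step 3: v = 12xy - 3x + C
Step 4: v(0,0) = 0 => C = 0
Step 5: v(-4, 0) = 12

12


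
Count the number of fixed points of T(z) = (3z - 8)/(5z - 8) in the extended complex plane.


Step 1: Fixed points satisfy T(z) = z
Step 2: 5z^2 - 11z + 8 = 0
Step 3: Discriminant = (-11)^2 - 4*5*8 = -39
Step 4: Number of fixed points = 2

2


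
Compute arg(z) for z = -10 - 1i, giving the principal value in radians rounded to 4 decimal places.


Step 1: z = -10 - 1i
Step 2: arg(z) = atan2(-1, -10)
Step 3: arg(z) = -3.0419

-3.0419


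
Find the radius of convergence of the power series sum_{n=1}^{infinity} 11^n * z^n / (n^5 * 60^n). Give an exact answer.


Step 1: General term a_n = 11^n / (n^5 * 60^n)
Step 2: By the root test, |a_n|^(1/n) = 11 / (n^(5/n) * 60) -> 11/60 as n -> infinity (since n^(5/n) -> 1)
Step 3: R = 1/lim|a_n|^(1/n) = 60/11

60/11


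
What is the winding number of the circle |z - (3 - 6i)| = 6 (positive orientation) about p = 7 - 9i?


Step 1: Center c = (3, -6), radius = 6
Step 2: |p - c|^2 = 4^2 + (-3)^2 = 25
Step 3: r^2 = 36
Step 4: |p-c| < r so winding number = 1

1
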